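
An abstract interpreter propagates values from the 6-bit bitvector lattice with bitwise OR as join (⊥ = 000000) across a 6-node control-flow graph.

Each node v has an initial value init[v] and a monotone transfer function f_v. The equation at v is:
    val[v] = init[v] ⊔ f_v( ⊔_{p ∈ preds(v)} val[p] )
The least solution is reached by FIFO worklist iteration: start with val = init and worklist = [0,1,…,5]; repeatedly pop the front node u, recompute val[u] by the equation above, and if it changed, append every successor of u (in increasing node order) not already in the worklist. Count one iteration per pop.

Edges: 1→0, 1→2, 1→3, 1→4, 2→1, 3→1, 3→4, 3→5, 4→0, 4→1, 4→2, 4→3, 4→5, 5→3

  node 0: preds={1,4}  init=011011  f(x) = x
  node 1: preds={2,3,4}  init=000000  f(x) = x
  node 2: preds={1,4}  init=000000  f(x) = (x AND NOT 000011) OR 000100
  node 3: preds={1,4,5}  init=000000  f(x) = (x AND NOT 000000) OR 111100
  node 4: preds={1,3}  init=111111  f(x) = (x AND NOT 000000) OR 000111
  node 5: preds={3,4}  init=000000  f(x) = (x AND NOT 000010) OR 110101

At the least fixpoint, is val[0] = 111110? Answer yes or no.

no

Worklist (9 pops):
  #1 pop 0: in=111111 → 111111 (was 011011); enqueue []
  #2 pop 1: in=111111 → 111111 (was 000000); enqueue [0]
  #3 pop 2: in=111111 → 111100 (was 000000); enqueue [1]
  #4 pop 3: in=111111 → 111111 (was 000000); enqueue []
  #5 pop 4: in=111111 → 111111 (no change)
  #6 pop 5: in=111111 → 111101 (was 000000); enqueue [3]
  #7 pop 0: in=111111 → 111111 (no change)
  #8 pop 1: in=111111 → 111111 (no change)
  #9 pop 3: in=111111 → 111111 (no change)

Fixpoint:
  val[0] = 111111
  val[1] = 111111
  val[2] = 111100
  val[3] = 111111
  val[4] = 111111
  val[5] = 111101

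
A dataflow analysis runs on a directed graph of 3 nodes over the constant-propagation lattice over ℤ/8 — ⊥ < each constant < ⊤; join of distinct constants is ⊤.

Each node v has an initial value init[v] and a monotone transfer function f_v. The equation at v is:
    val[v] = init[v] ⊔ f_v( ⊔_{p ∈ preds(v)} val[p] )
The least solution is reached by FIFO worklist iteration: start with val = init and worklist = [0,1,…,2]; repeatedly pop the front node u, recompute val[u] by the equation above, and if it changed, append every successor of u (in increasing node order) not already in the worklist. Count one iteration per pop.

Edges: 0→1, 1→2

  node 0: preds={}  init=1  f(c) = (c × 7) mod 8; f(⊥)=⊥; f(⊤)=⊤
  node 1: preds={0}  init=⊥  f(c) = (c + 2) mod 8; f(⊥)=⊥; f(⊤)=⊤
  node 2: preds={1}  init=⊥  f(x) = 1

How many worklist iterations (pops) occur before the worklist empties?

3

Iteration log — 3 steps:
  step 1. node 0  ⊔preds=⊥  new=1  stable
  step 2. node 1  ⊔preds=1  new=3  old=⊥  +wl: 
  step 3. node 2  ⊔preds=3  new=1  old=⊥  +wl: 

Least fixpoint reached:
  node 0: 1
  node 1: 3
  node 2: 1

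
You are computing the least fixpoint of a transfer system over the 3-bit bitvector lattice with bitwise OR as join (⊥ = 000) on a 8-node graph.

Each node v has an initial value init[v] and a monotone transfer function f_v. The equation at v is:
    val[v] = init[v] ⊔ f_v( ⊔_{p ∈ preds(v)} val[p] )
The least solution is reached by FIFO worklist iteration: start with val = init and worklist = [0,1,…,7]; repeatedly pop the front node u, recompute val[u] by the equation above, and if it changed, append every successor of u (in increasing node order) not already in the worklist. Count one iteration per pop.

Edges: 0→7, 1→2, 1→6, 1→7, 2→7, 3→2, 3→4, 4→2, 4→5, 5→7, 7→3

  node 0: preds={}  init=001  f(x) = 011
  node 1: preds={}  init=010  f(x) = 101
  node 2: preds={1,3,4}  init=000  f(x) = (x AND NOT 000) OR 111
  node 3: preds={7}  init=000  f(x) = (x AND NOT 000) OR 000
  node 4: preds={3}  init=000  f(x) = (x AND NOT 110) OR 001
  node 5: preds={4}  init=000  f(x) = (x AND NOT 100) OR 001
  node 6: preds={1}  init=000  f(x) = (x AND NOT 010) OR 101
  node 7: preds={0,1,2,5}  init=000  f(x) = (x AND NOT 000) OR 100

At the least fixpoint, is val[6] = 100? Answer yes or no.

Trace (12 dequeues):
  [1] u=0 | in 000 | out 011 | prev 001 | push {}
  [2] u=1 | in 000 | out 111 | prev 010 | push {}
  [3] u=2 | in 111 | out 111 | prev 000 | push {}
  [4] u=3 | in 000 | out 000 | ==
  [5] u=4 | in 000 | out 001 | prev 000 | push {2}
  [6] u=5 | in 001 | out 001 | prev 000 | push {}
  [7] u=6 | in 111 | out 101 | prev 000 | push {}
  [8] u=7 | in 111 | out 111 | prev 000 | push {3}
  [9] u=2 | in 111 | out 111 | ==
  [10] u=3 | in 111 | out 111 | prev 000 | push {2,4}
  [11] u=2 | in 111 | out 111 | ==
  [12] u=4 | in 111 | out 001 | ==

Converged values:
  [0] 011
  [1] 111
  [2] 111
  [3] 111
  [4] 001
  [5] 001
  [6] 101
  [7] 111

no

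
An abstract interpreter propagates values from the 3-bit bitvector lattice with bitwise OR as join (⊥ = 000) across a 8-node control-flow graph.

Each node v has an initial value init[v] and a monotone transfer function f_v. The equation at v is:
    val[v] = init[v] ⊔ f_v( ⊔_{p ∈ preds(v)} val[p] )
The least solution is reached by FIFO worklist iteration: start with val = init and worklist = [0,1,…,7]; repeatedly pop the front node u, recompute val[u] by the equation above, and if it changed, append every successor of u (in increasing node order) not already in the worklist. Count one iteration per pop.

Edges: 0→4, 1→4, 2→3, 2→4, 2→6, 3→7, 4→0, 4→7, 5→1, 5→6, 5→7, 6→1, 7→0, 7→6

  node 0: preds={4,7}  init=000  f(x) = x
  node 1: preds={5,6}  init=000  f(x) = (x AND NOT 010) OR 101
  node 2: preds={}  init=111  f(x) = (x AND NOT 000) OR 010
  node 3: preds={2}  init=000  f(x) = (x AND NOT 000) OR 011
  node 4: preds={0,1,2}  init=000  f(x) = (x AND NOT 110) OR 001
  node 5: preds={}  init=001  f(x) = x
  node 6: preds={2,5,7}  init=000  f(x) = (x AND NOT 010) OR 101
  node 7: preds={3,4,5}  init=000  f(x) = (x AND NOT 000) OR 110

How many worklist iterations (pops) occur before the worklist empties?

12

Trace (12 dequeues):
  [1] u=0 | in 000 | out 000 | ==
  [2] u=1 | in 001 | out 101 | prev 000 | push {}
  [3] u=2 | in 000 | out 111 | ==
  [4] u=3 | in 111 | out 111 | prev 000 | push {}
  [5] u=4 | in 111 | out 001 | prev 000 | push {0}
  [6] u=5 | in 000 | out 001 | ==
  [7] u=6 | in 111 | out 101 | prev 000 | push {1}
  [8] u=7 | in 111 | out 111 | prev 000 | push {6}
  [9] u=0 | in 111 | out 111 | prev 000 | push {4}
  [10] u=1 | in 101 | out 101 | ==
  [11] u=6 | in 111 | out 101 | ==
  [12] u=4 | in 111 | out 001 | ==

Converged values:
  [0] 111
  [1] 101
  [2] 111
  [3] 111
  [4] 001
  [5] 001
  [6] 101
  [7] 111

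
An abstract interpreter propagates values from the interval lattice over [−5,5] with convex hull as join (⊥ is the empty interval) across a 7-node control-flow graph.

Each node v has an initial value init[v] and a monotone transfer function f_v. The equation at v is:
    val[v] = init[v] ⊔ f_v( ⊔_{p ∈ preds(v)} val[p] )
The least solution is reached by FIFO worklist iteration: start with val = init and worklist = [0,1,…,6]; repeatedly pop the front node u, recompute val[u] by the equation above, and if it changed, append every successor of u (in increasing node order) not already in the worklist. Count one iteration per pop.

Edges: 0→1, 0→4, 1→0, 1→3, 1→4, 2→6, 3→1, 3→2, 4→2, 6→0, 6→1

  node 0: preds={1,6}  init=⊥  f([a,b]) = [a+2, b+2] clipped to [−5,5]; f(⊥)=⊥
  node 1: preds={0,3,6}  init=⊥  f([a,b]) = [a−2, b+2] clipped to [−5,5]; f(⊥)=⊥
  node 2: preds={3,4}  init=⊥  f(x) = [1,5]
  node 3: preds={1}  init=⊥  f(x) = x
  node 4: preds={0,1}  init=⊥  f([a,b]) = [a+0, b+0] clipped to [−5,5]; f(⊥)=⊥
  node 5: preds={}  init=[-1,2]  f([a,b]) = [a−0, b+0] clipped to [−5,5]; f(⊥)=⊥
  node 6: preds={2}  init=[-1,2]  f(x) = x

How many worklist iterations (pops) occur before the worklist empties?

Trace (16 dequeues):
  [1] u=0 | in [-1,2] | out [1,4] | prev ⊥ | push {}
  [2] u=1 | in [-1,4] | out [-3,5] | prev ⊥ | push {0}
  [3] u=2 | in ⊥ | out [1,5] | prev ⊥ | push {}
  [4] u=3 | in [-3,5] | out [-3,5] | prev ⊥ | push {1,2}
  [5] u=4 | in [-3,5] | out [-3,5] | prev ⊥ | push {}
  [6] u=5 | in ⊥ | out [-1,2] | ==
  [7] u=6 | in [1,5] | out [-1,5] | prev [-1,2] | push {}
  [8] u=0 | in [-3,5] | out [-1,5] | prev [1,4] | push {4}
  [9] u=1 | in [-3,5] | out [-5,5] | prev [-3,5] | push {0,3}
  [10] u=2 | in [-3,5] | out [1,5] | ==
  [11] u=4 | in [-5,5] | out [-5,5] | prev [-3,5] | push {2}
  [12] u=0 | in [-5,5] | out [-3,5] | prev [-1,5] | push {1,4}
  [13] u=3 | in [-5,5] | out [-5,5] | prev [-3,5] | push {}
  [14] u=2 | in [-5,5] | out [1,5] | ==
  [15] u=1 | in [-5,5] | out [-5,5] | ==
  [16] u=4 | in [-5,5] | out [-5,5] | ==

Converged values:
  [0] [-3,5]
  [1] [-5,5]
  [2] [1,5]
  [3] [-5,5]
  [4] [-5,5]
  [5] [-1,2]
  [6] [-1,5]

16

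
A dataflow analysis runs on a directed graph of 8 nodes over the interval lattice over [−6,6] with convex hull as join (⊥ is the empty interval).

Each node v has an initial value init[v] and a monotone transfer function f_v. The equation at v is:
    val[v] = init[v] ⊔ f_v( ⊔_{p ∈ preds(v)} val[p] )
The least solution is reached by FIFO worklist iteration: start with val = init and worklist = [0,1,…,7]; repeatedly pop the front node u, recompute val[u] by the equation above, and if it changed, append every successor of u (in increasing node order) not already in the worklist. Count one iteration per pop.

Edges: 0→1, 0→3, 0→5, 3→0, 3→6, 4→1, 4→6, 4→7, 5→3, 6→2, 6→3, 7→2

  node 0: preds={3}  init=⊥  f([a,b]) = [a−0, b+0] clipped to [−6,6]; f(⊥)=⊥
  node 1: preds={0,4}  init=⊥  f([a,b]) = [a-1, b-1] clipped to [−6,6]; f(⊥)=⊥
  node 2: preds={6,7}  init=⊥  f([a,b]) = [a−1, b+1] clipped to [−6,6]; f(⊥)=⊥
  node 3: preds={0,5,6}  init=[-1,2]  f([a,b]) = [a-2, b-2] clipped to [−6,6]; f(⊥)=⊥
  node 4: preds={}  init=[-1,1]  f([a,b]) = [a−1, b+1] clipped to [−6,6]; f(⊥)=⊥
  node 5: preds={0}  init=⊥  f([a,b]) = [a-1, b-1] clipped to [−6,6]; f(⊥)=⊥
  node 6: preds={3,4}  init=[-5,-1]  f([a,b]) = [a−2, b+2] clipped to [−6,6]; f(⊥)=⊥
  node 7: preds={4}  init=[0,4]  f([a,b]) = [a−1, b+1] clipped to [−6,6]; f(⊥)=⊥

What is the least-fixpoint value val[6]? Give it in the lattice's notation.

[-6,4]

Iteration log — 14 steps:
  step 1. node 0  ⊔preds=[-1,2]  new=[-1,2]  old=⊥  +wl: 
  step 2. node 1  ⊔preds=[-1,2]  new=[-2,1]  old=⊥  +wl: 
  step 3. node 2  ⊔preds=[-5,4]  new=[-6,5]  old=⊥  +wl: 
  step 4. node 3  ⊔preds=[-5,2]  new=[-6,2]  old=[-1,2]  +wl: 0
  step 5. node 4  ⊔preds=⊥  new=[-1,1]  stable
  step 6. node 5  ⊔preds=[-1,2]  new=[-2,1]  old=⊥  +wl: 3
  step 7. node 6  ⊔preds=[-6,2]  new=[-6,4]  old=[-5,-1]  +wl: 2
  step 8. node 7  ⊔preds=[-1,1]  new=[-2,4]  old=[0,4]  +wl: 
  step 9. node 0  ⊔preds=[-6,2]  new=[-6,2]  old=[-1,2]  +wl: 1,5
  step 10. node 3  ⊔preds=[-6,4]  new=[-6,2]  stable
  step 11. node 2  ⊔preds=[-6,4]  new=[-6,5]  stable
  step 12. node 1  ⊔preds=[-6,2]  new=[-6,1]  old=[-2,1]  +wl: 
  step 13. node 5  ⊔preds=[-6,2]  new=[-6,1]  old=[-2,1]  +wl: 3
  step 14. node 3  ⊔preds=[-6,4]  new=[-6,2]  stable

Least fixpoint reached:
  node 0: [-6,2]
  node 1: [-6,1]
  node 2: [-6,5]
  node 3: [-6,2]
  node 4: [-1,1]
  node 5: [-6,1]
  node 6: [-6,4]
  node 7: [-2,4]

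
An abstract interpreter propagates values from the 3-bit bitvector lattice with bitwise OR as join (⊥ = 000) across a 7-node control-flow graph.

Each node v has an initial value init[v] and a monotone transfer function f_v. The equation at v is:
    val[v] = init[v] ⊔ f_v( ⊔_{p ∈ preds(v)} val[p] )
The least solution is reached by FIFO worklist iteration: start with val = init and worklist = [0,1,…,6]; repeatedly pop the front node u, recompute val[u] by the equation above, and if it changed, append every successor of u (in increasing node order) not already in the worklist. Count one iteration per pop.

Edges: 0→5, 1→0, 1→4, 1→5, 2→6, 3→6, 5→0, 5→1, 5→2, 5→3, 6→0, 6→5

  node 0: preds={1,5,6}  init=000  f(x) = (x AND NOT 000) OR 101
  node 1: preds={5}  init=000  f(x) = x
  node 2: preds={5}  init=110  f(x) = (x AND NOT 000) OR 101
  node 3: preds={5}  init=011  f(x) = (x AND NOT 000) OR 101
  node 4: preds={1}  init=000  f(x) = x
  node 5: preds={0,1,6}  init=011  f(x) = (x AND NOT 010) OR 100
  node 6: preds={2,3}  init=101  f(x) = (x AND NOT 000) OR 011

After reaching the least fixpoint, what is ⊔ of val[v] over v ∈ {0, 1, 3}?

Iteration log — 14 steps:
  step 1. node 0  ⊔preds=111  new=111  old=000  +wl: 
  step 2. node 1  ⊔preds=011  new=011  old=000  +wl: 0
  step 3. node 2  ⊔preds=011  new=111  old=110  +wl: 
  step 4. node 3  ⊔preds=011  new=111  old=011  +wl: 
  step 5. node 4  ⊔preds=011  new=011  old=000  +wl: 
  step 6. node 5  ⊔preds=111  new=111  old=011  +wl: 1,2,3
  step 7. node 6  ⊔preds=111  new=111  old=101  +wl: 5
  step 8. node 0  ⊔preds=111  new=111  stable
  step 9. node 1  ⊔preds=111  new=111  old=011  +wl: 0,4
  step 10. node 2  ⊔preds=111  new=111  stable
  step 11. node 3  ⊔preds=111  new=111  stable
  step 12. node 5  ⊔preds=111  new=111  stable
  step 13. node 0  ⊔preds=111  new=111  stable
  step 14. node 4  ⊔preds=111  new=111  old=011  +wl: 

Least fixpoint reached:
  node 0: 111
  node 1: 111
  node 2: 111
  node 3: 111
  node 4: 111
  node 5: 111
  node 6: 111

111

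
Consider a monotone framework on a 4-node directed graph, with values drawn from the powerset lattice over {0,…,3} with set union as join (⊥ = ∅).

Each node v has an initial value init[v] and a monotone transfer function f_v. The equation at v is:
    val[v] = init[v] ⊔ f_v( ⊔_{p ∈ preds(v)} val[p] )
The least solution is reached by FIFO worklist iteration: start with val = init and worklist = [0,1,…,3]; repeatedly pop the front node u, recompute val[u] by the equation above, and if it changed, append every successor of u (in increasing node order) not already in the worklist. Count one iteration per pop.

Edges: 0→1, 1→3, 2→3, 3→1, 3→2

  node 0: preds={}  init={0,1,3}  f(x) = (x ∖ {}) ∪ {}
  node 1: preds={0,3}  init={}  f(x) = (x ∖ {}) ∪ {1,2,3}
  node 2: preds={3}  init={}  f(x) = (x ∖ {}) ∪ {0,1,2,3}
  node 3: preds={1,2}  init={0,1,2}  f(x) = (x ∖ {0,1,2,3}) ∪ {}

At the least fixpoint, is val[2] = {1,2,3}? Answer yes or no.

no

Worklist (4 pops):
  #1 pop 0: in={} → {0,1,3} (no change)
  #2 pop 1: in={0,1,2,3} → {0,1,2,3} (was {}); enqueue []
  #3 pop 2: in={0,1,2} → {0,1,2,3} (was {}); enqueue []
  #4 pop 3: in={0,1,2,3} → {0,1,2} (no change)

Fixpoint:
  val[0] = {0,1,3}
  val[1] = {0,1,2,3}
  val[2] = {0,1,2,3}
  val[3] = {0,1,2}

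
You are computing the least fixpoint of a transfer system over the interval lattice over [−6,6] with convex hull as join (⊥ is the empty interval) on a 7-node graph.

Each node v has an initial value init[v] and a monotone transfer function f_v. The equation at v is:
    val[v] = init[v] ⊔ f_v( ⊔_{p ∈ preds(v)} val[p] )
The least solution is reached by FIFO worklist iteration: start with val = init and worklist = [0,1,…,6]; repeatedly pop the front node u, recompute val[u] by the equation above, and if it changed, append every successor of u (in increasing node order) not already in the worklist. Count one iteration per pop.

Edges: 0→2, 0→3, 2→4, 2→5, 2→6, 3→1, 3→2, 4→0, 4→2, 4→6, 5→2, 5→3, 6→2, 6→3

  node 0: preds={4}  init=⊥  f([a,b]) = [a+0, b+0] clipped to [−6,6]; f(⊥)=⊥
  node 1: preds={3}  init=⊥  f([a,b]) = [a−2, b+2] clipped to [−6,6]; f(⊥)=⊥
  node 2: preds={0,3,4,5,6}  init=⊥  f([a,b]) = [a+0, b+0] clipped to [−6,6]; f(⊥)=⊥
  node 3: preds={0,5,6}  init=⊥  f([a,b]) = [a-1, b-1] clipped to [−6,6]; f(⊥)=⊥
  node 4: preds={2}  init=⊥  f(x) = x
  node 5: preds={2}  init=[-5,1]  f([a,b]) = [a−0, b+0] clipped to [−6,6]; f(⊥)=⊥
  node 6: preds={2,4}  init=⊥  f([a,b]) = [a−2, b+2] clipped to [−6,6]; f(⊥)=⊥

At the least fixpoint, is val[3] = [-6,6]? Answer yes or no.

no

Trace (33 dequeues):
  [1] u=0 | in ⊥ | out ⊥ | ==
  [2] u=1 | in ⊥ | out ⊥ | ==
  [3] u=2 | in [-5,1] | out [-5,1] | prev ⊥ | push {}
  [4] u=3 | in [-5,1] | out [-6,0] | prev ⊥ | push {1,2}
  [5] u=4 | in [-5,1] | out [-5,1] | prev ⊥ | push {0}
  [6] u=5 | in [-5,1] | out [-5,1] | ==
  [7] u=6 | in [-5,1] | out [-6,3] | prev ⊥ | push {3}
  [8] u=1 | in [-6,0] | out [-6,2] | prev ⊥ | push {}
  [9] u=2 | in [-6,3] | out [-6,3] | prev [-5,1] | push {4,5,6}
  [10] u=0 | in [-5,1] | out [-5,1] | prev ⊥ | push {2}
  [11] u=3 | in [-6,3] | out [-6,2] | prev [-6,0] | push {1}
  [12] u=4 | in [-6,3] | out [-6,3] | prev [-5,1] | push {0}
  [13] u=5 | in [-6,3] | out [-6,3] | prev [-5,1] | push {3}
  [14] u=6 | in [-6,3] | out [-6,5] | prev [-6,3] | push {}
  [15] u=2 | in [-6,5] | out [-6,5] | prev [-6,3] | push {4,5,6}
  [16] u=1 | in [-6,2] | out [-6,4] | prev [-6,2] | push {}
  [17] u=0 | in [-6,3] | out [-6,3] | prev [-5,1] | push {2}
  [18] u=3 | in [-6,5] | out [-6,4] | prev [-6,2] | push {1}
  [19] u=4 | in [-6,5] | out [-6,5] | prev [-6,3] | push {0}
  [20] u=5 | in [-6,5] | out [-6,5] | prev [-6,3] | push {3}
  [21] u=6 | in [-6,5] | out [-6,6] | prev [-6,5] | push {}
  [22] u=2 | in [-6,6] | out [-6,6] | prev [-6,5] | push {4,5,6}
  [23] u=1 | in [-6,4] | out [-6,6] | prev [-6,4] | push {}
  [24] u=0 | in [-6,5] | out [-6,5] | prev [-6,3] | push {2}
  [25] u=3 | in [-6,6] | out [-6,5] | prev [-6,4] | push {1}
  [26] u=4 | in [-6,6] | out [-6,6] | prev [-6,5] | push {0}
  [27] u=5 | in [-6,6] | out [-6,6] | prev [-6,5] | push {3}
  [28] u=6 | in [-6,6] | out [-6,6] | ==
  [29] u=2 | in [-6,6] | out [-6,6] | ==
  [30] u=1 | in [-6,5] | out [-6,6] | ==
  [31] u=0 | in [-6,6] | out [-6,6] | prev [-6,5] | push {2}
  [32] u=3 | in [-6,6] | out [-6,5] | ==
  [33] u=2 | in [-6,6] | out [-6,6] | ==

Converged values:
  [0] [-6,6]
  [1] [-6,6]
  [2] [-6,6]
  [3] [-6,5]
  [4] [-6,6]
  [5] [-6,6]
  [6] [-6,6]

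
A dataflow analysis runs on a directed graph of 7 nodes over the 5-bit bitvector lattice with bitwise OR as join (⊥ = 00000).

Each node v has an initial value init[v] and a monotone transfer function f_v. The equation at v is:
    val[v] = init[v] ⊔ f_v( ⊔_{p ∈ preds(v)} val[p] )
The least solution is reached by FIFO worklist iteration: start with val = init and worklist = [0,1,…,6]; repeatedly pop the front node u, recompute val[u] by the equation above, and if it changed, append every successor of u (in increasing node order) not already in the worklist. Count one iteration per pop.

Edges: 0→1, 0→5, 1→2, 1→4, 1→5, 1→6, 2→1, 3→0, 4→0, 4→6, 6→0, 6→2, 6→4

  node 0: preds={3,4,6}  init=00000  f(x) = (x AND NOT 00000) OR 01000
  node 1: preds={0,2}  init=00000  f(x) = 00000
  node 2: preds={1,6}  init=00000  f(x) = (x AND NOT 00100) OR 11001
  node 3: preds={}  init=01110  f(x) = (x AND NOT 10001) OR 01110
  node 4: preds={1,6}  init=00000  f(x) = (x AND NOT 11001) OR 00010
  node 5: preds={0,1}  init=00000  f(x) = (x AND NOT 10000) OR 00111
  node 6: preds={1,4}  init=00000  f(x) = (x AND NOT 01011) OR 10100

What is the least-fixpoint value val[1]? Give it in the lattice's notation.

Worklist (15 pops):
  #1 pop 0: in=01110 → 01110 (was 00000); enqueue []
  #2 pop 1: in=01110 → 00000 (no change)
  #3 pop 2: in=00000 → 11001 (was 00000); enqueue [1]
  #4 pop 3: in=00000 → 01110 (no change)
  #5 pop 4: in=00000 → 00010 (was 00000); enqueue [0]
  #6 pop 5: in=01110 → 01111 (was 00000); enqueue []
  #7 pop 6: in=00010 → 10100 (was 00000); enqueue [2,4]
  #8 pop 1: in=11111 → 00000 (no change)
  #9 pop 0: in=11110 → 11110 (was 01110); enqueue [1,5]
  #10 pop 2: in=10100 → 11001 (no change)
  #11 pop 4: in=10100 → 00110 (was 00010); enqueue [0,6]
  #12 pop 1: in=11111 → 00000 (no change)
  #13 pop 5: in=11110 → 01111 (no change)
  #14 pop 0: in=11110 → 11110 (no change)
  #15 pop 6: in=00110 → 10100 (no change)

Fixpoint:
  val[0] = 11110
  val[1] = 00000
  val[2] = 11001
  val[3] = 01110
  val[4] = 00110
  val[5] = 01111
  val[6] = 10100

00000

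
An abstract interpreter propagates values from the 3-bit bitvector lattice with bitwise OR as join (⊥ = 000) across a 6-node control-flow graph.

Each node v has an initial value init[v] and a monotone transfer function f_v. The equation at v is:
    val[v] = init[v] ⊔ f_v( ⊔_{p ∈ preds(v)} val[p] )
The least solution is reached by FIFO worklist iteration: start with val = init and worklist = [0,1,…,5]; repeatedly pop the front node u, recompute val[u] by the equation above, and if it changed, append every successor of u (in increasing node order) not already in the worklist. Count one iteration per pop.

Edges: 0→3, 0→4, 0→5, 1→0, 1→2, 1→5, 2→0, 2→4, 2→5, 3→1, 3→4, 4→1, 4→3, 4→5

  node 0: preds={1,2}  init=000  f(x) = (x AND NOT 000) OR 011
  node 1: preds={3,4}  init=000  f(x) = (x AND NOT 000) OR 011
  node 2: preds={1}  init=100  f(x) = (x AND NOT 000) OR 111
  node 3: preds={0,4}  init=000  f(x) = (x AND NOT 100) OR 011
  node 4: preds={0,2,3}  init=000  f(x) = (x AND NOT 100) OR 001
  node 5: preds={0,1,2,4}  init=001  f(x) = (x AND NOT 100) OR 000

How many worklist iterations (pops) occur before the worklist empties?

9

Iteration log — 9 steps:
  step 1. node 0  ⊔preds=100  new=111  old=000  +wl: 
  step 2. node 1  ⊔preds=000  new=011  old=000  +wl: 0
  step 3. node 2  ⊔preds=011  new=111  old=100  +wl: 
  step 4. node 3  ⊔preds=111  new=011  old=000  +wl: 1
  step 5. node 4  ⊔preds=111  new=011  old=000  +wl: 3
  step 6. node 5  ⊔preds=111  new=011  old=001  +wl: 
  step 7. node 0  ⊔preds=111  new=111  stable
  step 8. node 1  ⊔preds=011  new=011  stable
  step 9. node 3  ⊔preds=111  new=011  stable

Least fixpoint reached:
  node 0: 111
  node 1: 011
  node 2: 111
  node 3: 011
  node 4: 011
  node 5: 011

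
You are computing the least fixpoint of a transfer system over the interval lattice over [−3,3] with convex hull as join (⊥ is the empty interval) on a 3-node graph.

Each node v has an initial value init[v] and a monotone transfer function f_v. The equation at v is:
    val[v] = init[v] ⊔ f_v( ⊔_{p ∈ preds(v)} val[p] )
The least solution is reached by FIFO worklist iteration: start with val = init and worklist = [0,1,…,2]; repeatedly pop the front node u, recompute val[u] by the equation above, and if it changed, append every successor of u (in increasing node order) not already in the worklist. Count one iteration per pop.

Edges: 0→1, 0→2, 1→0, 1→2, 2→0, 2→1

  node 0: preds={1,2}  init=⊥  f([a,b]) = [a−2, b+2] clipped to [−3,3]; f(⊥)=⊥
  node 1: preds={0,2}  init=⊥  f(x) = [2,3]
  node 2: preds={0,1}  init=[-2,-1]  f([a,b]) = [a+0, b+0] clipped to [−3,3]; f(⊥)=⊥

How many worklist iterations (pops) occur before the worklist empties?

Trace (6 dequeues):
  [1] u=0 | in [-2,-1] | out [-3,1] | prev ⊥ | push {}
  [2] u=1 | in [-3,1] | out [2,3] | prev ⊥ | push {0}
  [3] u=2 | in [-3,3] | out [-3,3] | prev [-2,-1] | push {1}
  [4] u=0 | in [-3,3] | out [-3,3] | prev [-3,1] | push {2}
  [5] u=1 | in [-3,3] | out [2,3] | ==
  [6] u=2 | in [-3,3] | out [-3,3] | ==

Converged values:
  [0] [-3,3]
  [1] [2,3]
  [2] [-3,3]

6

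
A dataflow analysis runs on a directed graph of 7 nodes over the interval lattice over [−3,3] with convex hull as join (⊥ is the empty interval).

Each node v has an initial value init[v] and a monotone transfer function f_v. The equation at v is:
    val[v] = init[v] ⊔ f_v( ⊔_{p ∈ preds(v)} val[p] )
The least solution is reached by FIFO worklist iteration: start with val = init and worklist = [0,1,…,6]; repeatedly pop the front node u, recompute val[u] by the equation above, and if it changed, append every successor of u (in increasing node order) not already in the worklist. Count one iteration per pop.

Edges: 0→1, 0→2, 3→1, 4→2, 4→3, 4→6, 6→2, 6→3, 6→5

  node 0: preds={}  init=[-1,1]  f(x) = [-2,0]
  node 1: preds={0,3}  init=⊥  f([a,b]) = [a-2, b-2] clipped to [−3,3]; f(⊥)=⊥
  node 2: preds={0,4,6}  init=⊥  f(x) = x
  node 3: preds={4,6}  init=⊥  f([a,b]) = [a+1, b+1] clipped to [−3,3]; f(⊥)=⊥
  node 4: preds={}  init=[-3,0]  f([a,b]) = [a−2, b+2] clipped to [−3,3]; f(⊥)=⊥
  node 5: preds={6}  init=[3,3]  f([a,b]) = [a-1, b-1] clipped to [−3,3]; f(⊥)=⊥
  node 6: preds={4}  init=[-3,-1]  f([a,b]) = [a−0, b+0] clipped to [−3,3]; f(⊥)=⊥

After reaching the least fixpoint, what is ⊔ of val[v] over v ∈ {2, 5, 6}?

Worklist (11 pops):
  #1 pop 0: in=⊥ → [-2,1] (was [-1,1]); enqueue []
  #2 pop 1: in=[-2,1] → [-3,-1] (was ⊥); enqueue []
  #3 pop 2: in=[-3,1] → [-3,1] (was ⊥); enqueue []
  #4 pop 3: in=[-3,0] → [-2,1] (was ⊥); enqueue [1]
  #5 pop 4: in=⊥ → [-3,0] (no change)
  #6 pop 5: in=[-3,-1] → [-3,3] (was [3,3]); enqueue []
  #7 pop 6: in=[-3,0] → [-3,0] (was [-3,-1]); enqueue [2,3,5]
  #8 pop 1: in=[-2,1] → [-3,-1] (no change)
  #9 pop 2: in=[-3,1] → [-3,1] (no change)
  #10 pop 3: in=[-3,0] → [-2,1] (no change)
  #11 pop 5: in=[-3,0] → [-3,3] (no change)

Fixpoint:
  val[0] = [-2,1]
  val[1] = [-3,-1]
  val[2] = [-3,1]
  val[3] = [-2,1]
  val[4] = [-3,0]
  val[5] = [-3,3]
  val[6] = [-3,0]

[-3,3]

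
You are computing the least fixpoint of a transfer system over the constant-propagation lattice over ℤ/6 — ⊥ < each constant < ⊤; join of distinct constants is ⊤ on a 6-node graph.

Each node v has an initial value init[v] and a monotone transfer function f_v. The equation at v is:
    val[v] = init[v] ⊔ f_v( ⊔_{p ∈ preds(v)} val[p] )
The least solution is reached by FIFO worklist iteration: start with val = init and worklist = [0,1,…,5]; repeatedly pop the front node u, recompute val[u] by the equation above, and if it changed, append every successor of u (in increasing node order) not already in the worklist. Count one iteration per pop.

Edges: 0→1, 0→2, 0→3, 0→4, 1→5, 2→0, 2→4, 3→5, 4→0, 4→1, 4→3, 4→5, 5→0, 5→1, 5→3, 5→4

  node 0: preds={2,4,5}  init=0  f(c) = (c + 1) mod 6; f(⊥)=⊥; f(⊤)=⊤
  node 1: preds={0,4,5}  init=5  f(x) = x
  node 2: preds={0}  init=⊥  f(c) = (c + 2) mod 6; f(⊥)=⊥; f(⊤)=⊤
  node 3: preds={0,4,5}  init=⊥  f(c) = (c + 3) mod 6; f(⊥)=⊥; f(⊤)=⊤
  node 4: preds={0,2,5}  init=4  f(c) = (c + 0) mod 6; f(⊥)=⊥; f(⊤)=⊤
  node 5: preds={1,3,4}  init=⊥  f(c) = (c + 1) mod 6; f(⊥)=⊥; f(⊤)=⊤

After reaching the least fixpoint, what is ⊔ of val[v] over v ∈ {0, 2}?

Iteration log — 10 steps:
  step 1. node 0  ⊔preds=4  new=⊤  old=0  +wl: 
  step 2. node 1  ⊔preds=⊤  new=⊤  old=5  +wl: 
  step 3. node 2  ⊔preds=⊤  new=⊤  old=⊥  +wl: 0
  step 4. node 3  ⊔preds=⊤  new=⊤  old=⊥  +wl: 
  step 5. node 4  ⊔preds=⊤  new=⊤  old=4  +wl: 1,3
  step 6. node 5  ⊔preds=⊤  new=⊤  old=⊥  +wl: 4
  step 7. node 0  ⊔preds=⊤  new=⊤  stable
  step 8. node 1  ⊔preds=⊤  new=⊤  stable
  step 9. node 3  ⊔preds=⊤  new=⊤  stable
  step 10. node 4  ⊔preds=⊤  new=⊤  stable

Least fixpoint reached:
  node 0: ⊤
  node 1: ⊤
  node 2: ⊤
  node 3: ⊤
  node 4: ⊤
  node 5: ⊤

⊤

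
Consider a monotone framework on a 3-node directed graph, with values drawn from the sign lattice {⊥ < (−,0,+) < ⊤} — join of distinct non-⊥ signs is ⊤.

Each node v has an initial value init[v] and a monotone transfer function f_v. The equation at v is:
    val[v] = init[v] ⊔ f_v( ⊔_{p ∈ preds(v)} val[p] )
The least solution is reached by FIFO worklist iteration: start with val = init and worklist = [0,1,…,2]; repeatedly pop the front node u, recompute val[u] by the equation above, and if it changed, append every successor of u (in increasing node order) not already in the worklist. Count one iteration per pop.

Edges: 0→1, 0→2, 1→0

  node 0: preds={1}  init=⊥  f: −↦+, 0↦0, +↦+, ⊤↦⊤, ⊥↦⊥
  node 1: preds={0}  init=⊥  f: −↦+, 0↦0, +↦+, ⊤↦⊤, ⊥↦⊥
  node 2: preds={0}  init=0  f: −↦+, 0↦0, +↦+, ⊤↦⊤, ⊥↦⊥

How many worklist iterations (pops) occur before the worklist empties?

3

Trace (3 dequeues):
  [1] u=0 | in ⊥ | out ⊥ | ==
  [2] u=1 | in ⊥ | out ⊥ | ==
  [3] u=2 | in ⊥ | out 0 | ==

Converged values:
  [0] ⊥
  [1] ⊥
  [2] 0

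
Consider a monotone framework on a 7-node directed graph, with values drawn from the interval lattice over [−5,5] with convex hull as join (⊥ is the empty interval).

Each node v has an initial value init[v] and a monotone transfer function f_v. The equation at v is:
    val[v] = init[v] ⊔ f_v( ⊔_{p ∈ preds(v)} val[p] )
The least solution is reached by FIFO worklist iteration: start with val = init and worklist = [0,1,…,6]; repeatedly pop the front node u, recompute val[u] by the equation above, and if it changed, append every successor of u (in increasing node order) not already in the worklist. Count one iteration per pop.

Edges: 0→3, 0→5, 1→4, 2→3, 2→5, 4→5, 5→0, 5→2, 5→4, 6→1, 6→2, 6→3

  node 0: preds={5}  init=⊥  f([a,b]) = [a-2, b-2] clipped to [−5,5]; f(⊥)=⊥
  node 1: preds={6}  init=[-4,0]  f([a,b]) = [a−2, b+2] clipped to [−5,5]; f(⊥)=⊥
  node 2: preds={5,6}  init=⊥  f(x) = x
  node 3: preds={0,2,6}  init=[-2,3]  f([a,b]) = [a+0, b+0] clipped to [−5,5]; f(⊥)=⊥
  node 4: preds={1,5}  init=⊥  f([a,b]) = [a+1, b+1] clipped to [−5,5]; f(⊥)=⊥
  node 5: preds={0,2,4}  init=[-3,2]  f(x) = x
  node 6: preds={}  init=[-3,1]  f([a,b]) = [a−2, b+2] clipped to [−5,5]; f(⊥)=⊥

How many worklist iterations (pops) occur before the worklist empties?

17

Trace (17 dequeues):
  [1] u=0 | in [-3,2] | out [-5,0] | prev ⊥ | push {}
  [2] u=1 | in [-3,1] | out [-5,3] | prev [-4,0] | push {}
  [3] u=2 | in [-3,2] | out [-3,2] | prev ⊥ | push {}
  [4] u=3 | in [-5,2] | out [-5,3] | prev [-2,3] | push {}
  [5] u=4 | in [-5,3] | out [-4,4] | prev ⊥ | push {}
  [6] u=5 | in [-5,4] | out [-5,4] | prev [-3,2] | push {0,2,4}
  [7] u=6 | in ⊥ | out [-3,1] | ==
  [8] u=0 | in [-5,4] | out [-5,2] | prev [-5,0] | push {3,5}
  [9] u=2 | in [-5,4] | out [-5,4] | prev [-3,2] | push {}
  [10] u=4 | in [-5,4] | out [-4,5] | prev [-4,4] | push {}
  [11] u=3 | in [-5,4] | out [-5,4] | prev [-5,3] | push {}
  [12] u=5 | in [-5,5] | out [-5,5] | prev [-5,4] | push {0,2,4}
  [13] u=0 | in [-5,5] | out [-5,3] | prev [-5,2] | push {3,5}
  [14] u=2 | in [-5,5] | out [-5,5] | prev [-5,4] | push {}
  [15] u=4 | in [-5,5] | out [-4,5] | ==
  [16] u=3 | in [-5,5] | out [-5,5] | prev [-5,4] | push {}
  [17] u=5 | in [-5,5] | out [-5,5] | ==

Converged values:
  [0] [-5,3]
  [1] [-5,3]
  [2] [-5,5]
  [3] [-5,5]
  [4] [-4,5]
  [5] [-5,5]
  [6] [-3,1]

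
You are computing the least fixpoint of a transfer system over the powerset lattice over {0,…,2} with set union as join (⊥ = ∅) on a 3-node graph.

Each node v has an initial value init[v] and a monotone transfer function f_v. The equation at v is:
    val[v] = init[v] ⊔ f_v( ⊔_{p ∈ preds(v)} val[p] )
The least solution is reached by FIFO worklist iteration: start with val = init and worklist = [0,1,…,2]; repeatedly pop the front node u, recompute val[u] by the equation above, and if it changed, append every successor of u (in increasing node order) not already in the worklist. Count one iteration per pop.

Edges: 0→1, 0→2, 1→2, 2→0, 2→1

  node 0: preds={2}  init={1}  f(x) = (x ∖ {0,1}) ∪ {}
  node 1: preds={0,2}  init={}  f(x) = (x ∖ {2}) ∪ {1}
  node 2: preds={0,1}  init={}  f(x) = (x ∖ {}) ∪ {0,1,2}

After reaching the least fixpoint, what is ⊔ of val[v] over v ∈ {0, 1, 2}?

Worklist (6 pops):
  #1 pop 0: in={} → {1} (no change)
  #2 pop 1: in={1} → {1} (was {}); enqueue []
  #3 pop 2: in={1} → {0,1,2} (was {}); enqueue [0,1]
  #4 pop 0: in={0,1,2} → {1,2} (was {1}); enqueue [2]
  #5 pop 1: in={0,1,2} → {0,1} (was {1}); enqueue []
  #6 pop 2: in={0,1,2} → {0,1,2} (no change)

Fixpoint:
  val[0] = {1,2}
  val[1] = {0,1}
  val[2] = {0,1,2}

{0,1,2}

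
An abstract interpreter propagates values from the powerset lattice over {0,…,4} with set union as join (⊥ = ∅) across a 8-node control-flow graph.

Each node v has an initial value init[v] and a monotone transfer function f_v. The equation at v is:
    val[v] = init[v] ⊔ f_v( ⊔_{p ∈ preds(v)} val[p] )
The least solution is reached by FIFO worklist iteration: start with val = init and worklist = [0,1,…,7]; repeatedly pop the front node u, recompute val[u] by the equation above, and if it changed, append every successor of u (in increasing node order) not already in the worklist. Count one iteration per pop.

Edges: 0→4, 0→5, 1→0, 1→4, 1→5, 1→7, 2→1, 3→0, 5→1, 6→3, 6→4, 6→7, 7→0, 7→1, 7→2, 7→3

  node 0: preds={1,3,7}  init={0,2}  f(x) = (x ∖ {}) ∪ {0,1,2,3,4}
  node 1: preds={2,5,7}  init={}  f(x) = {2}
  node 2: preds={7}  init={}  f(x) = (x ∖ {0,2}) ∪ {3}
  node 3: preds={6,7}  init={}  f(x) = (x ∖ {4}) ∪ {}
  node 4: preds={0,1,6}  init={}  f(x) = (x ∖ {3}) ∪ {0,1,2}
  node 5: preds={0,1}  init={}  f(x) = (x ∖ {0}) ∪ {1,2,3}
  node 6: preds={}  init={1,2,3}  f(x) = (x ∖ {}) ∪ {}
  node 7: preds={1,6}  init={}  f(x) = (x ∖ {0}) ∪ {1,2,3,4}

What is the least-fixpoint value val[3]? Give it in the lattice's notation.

Iteration log — 13 steps:
  step 1. node 0  ⊔preds={}  new={0,1,2,3,4}  old={0,2}  +wl: 
  step 2. node 1  ⊔preds={}  new={2}  old={}  +wl: 0
  step 3. node 2  ⊔preds={}  new={3}  old={}  +wl: 1
  step 4. node 3  ⊔preds={1,2,3}  new={1,2,3}  old={}  +wl: 
  step 5. node 4  ⊔preds={0,1,2,3,4}  new={0,1,2,4}  old={}  +wl: 
  step 6. node 5  ⊔preds={0,1,2,3,4}  new={1,2,3,4}  old={}  +wl: 
  step 7. node 6  ⊔preds={}  new={1,2,3}  stable
  step 8. node 7  ⊔preds={1,2,3}  new={1,2,3,4}  old={}  +wl: 2,3
  step 9. node 0  ⊔preds={1,2,3,4}  new={0,1,2,3,4}  stable
  step 10. node 1  ⊔preds={1,2,3,4}  new={2}  stable
  step 11. node 2  ⊔preds={1,2,3,4}  new={1,3,4}  old={3}  +wl: 1
  step 12. node 3  ⊔preds={1,2,3,4}  new={1,2,3}  stable
  step 13. node 1  ⊔preds={1,2,3,4}  new={2}  stable

Least fixpoint reached:
  node 0: {0,1,2,3,4}
  node 1: {2}
  node 2: {1,3,4}
  node 3: {1,2,3}
  node 4: {0,1,2,4}
  node 5: {1,2,3,4}
  node 6: {1,2,3}
  node 7: {1,2,3,4}

{1,2,3}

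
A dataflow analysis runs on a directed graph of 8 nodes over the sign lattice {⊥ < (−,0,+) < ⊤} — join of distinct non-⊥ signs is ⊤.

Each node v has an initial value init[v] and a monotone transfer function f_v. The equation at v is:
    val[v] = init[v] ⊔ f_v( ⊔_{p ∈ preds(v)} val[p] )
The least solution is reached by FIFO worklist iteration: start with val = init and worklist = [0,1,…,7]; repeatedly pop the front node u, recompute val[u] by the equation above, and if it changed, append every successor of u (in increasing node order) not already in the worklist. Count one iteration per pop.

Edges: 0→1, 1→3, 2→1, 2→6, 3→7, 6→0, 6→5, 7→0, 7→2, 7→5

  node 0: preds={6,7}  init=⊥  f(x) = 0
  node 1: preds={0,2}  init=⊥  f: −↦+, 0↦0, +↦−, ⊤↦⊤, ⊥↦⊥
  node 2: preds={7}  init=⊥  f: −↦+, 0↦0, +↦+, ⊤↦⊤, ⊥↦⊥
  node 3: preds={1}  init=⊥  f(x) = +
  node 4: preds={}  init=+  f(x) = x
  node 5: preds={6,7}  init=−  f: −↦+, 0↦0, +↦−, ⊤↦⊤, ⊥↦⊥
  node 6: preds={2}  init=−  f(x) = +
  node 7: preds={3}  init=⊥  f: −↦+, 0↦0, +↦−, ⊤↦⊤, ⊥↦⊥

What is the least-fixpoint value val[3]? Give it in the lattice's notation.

Worklist (14 pops):
  #1 pop 0: in=− → 0 (was ⊥); enqueue []
  #2 pop 1: in=0 → 0 (was ⊥); enqueue []
  #3 pop 2: in=⊥ → ⊥ (no change)
  #4 pop 3: in=0 → + (was ⊥); enqueue []
  #5 pop 4: in=⊥ → + (no change)
  #6 pop 5: in=− → ⊤ (was −); enqueue []
  #7 pop 6: in=⊥ → ⊤ (was −); enqueue [0,5]
  #8 pop 7: in=+ → − (was ⊥); enqueue [2]
  #9 pop 0: in=⊤ → 0 (no change)
  #10 pop 5: in=⊤ → ⊤ (no change)
  #11 pop 2: in=− → + (was ⊥); enqueue [1,6]
  #12 pop 1: in=⊤ → ⊤ (was 0); enqueue [3]
  #13 pop 6: in=+ → ⊤ (no change)
  #14 pop 3: in=⊤ → + (no change)

Fixpoint:
  val[0] = 0
  val[1] = ⊤
  val[2] = +
  val[3] = +
  val[4] = +
  val[5] = ⊤
  val[6] = ⊤
  val[7] = −

+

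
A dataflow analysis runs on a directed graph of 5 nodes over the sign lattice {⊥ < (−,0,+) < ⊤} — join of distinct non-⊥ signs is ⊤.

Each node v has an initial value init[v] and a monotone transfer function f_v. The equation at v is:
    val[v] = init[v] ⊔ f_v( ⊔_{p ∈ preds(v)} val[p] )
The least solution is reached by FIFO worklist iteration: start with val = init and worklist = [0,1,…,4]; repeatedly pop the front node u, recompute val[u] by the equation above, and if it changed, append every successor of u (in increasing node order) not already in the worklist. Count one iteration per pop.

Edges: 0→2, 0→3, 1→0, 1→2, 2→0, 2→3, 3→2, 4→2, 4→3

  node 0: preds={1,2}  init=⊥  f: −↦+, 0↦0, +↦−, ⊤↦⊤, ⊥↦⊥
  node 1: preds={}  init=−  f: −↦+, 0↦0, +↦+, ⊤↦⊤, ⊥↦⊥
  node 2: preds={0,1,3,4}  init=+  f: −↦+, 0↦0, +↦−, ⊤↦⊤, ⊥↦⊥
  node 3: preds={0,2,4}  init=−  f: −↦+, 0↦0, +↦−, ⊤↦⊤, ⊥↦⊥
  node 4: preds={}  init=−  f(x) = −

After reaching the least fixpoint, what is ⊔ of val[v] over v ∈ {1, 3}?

Iteration log — 7 steps:
  step 1. node 0  ⊔preds=⊤  new=⊤  old=⊥  +wl: 
  step 2. node 1  ⊔preds=⊥  new=−  stable
  step 3. node 2  ⊔preds=⊤  new=⊤  old=+  +wl: 0
  step 4. node 3  ⊔preds=⊤  new=⊤  old=−  +wl: 2
  step 5. node 4  ⊔preds=⊥  new=−  stable
  step 6. node 0  ⊔preds=⊤  new=⊤  stable
  step 7. node 2  ⊔preds=⊤  new=⊤  stable

Least fixpoint reached:
  node 0: ⊤
  node 1: −
  node 2: ⊤
  node 3: ⊤
  node 4: −

⊤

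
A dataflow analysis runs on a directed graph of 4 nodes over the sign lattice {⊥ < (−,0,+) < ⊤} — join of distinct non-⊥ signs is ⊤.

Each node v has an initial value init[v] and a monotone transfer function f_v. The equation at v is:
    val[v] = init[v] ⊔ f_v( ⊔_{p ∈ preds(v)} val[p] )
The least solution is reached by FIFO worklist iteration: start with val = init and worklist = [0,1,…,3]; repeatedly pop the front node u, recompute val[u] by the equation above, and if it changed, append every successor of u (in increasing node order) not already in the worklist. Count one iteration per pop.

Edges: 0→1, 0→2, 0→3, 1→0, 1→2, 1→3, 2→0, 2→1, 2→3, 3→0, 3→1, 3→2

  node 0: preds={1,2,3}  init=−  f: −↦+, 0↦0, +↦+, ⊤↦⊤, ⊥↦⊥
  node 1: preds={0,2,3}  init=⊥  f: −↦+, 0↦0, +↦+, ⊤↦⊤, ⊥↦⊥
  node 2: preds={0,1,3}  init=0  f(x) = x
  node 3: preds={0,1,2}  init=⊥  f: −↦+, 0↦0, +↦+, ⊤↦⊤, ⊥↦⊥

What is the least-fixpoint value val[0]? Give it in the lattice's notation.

⊤

Worklist (7 pops):
  #1 pop 0: in=0 → ⊤ (was −); enqueue []
  #2 pop 1: in=⊤ → ⊤ (was ⊥); enqueue [0]
  #3 pop 2: in=⊤ → ⊤ (was 0); enqueue [1]
  #4 pop 3: in=⊤ → ⊤ (was ⊥); enqueue [2]
  #5 pop 0: in=⊤ → ⊤ (no change)
  #6 pop 1: in=⊤ → ⊤ (no change)
  #7 pop 2: in=⊤ → ⊤ (no change)

Fixpoint:
  val[0] = ⊤
  val[1] = ⊤
  val[2] = ⊤
  val[3] = ⊤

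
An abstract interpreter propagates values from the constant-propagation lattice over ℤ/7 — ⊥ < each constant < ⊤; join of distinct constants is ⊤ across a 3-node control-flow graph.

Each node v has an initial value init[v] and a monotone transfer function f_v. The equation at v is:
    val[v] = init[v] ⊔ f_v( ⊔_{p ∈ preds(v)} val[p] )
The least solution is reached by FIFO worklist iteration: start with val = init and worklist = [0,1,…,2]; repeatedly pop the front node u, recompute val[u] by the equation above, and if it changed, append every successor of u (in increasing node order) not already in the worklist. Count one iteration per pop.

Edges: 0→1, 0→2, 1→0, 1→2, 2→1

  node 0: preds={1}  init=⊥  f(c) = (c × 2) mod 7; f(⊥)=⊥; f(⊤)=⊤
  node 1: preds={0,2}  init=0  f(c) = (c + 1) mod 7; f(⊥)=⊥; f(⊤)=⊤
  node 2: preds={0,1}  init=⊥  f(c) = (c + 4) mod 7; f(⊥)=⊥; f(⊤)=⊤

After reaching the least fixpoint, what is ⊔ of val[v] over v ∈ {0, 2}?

⊤

Worklist (6 pops):
  #1 pop 0: in=0 → 0 (was ⊥); enqueue []
  #2 pop 1: in=0 → ⊤ (was 0); enqueue [0]
  #3 pop 2: in=⊤ → ⊤ (was ⊥); enqueue [1]
  #4 pop 0: in=⊤ → ⊤ (was 0); enqueue [2]
  #5 pop 1: in=⊤ → ⊤ (no change)
  #6 pop 2: in=⊤ → ⊤ (no change)

Fixpoint:
  val[0] = ⊤
  val[1] = ⊤
  val[2] = ⊤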